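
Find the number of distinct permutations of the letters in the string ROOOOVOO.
8! / (6! × 1! × 1!) = 56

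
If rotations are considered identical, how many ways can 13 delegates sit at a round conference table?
Circular: fix one position, arrange the rest. (13-1)! = 479001600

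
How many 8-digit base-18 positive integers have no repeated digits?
First digit: 17 choices (nonzero). Then descending: 17 × 17 × 16 × 15 × 14 × 13 × 12 × 11 = 1666304640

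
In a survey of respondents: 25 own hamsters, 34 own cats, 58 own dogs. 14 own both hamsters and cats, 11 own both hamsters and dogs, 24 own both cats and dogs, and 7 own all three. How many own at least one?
|A∪B∪C| = 25+34+58-14-11-24+7 = 75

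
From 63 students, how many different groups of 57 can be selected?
C(63,57) = 63!/(57!×6!) = 67945521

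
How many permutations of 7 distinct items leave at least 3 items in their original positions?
Exactly j fixed points: C(7,j)·!(7-j); sum over j ≥ 3 (derangement numbers via !m = (m-1)·(!(m-1) + !(m-2)): !0..!4 = 1, 0, 1, 2, 9). Σ_{j=3}^{7} C(7,j)·!(7-j) = C(7,3)·!4 + C(7,4)·!3 + C(7,5)·!2 + C(7,6)·!1 + C(7,7)·!0 = 35·9 + 35·2 + 21·1 + 7·0 + 1·1 = 407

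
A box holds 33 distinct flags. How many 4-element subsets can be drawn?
C(33,4) = 33!/(4!×29!) = 40920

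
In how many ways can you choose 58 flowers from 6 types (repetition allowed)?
C(58+6-1, 6-1) = C(63, 5) = 7028847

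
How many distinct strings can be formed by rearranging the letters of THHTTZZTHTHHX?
13! / (5! × 1! × 5! × 2!) = 216216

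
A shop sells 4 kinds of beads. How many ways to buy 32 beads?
C(32+4-1, 4-1) = C(35, 3) = 6545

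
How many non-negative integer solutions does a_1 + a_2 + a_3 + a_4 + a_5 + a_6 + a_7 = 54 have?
C(54+7-1, 7-1) = C(60, 6) = 50063860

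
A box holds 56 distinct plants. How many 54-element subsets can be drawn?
C(56,54) = 56!/(54!×2!) = 1540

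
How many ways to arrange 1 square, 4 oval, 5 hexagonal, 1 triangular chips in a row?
11! / (1! × 4! × 5! × 1!) = 13860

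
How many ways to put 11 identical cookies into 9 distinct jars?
C(11+9-1, 9-1) = C(19, 8) = 75582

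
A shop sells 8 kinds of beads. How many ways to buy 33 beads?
C(33+8-1, 8-1) = C(40, 7) = 18643560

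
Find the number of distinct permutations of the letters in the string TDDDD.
5! / (1! × 4!) = 5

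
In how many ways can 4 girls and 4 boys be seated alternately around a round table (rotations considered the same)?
Fix one of the girls: (4-1)! ways for the remaining girls, × 4! ways for the boys = 6 × 24 = 144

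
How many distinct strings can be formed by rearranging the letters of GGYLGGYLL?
9! / (3! × 4! × 2!) = 1260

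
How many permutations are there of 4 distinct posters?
4! = 24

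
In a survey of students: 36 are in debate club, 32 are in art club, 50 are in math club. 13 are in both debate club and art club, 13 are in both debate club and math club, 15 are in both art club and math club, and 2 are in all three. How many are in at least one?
|A∪B∪C| = 36+32+50-13-13-15+2 = 79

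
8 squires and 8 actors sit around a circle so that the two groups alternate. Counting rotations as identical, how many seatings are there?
Fix one of the squires: (8-1)! ways for the remaining squires, × 8! ways for the actors = 5040 × 40320 = 203212800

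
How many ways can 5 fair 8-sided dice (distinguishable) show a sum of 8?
Coefficient of x^8 in (x + x² + ... + x^8)^5. By inclusion-exclusion on dice exceeding 8: Σ_j (-1)^j C(5,j)·C(8-1-8j, 4) = C(5,0)·C(7,4) = 1·35 = 35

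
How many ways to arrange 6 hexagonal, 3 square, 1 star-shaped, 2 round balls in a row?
12! / (6! × 3! × 1! × 2!) = 55440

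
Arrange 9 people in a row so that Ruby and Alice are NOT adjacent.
Total - adjacent = 9! - (9-1)!×2 = 362880 - 80640 = 282240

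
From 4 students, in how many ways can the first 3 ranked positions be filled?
P(4,3) = 4!/(4-3)! = 24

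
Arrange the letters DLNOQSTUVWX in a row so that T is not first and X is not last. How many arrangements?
By inclusion-exclusion: 11! - 2×(11-1)! + (11-2)! = 39916800 - 7257600 + 362880 = 33022080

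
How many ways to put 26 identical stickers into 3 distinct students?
C(26+3-1, 3-1) = C(28, 2) = 378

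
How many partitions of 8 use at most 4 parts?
By conjugation, equals partitions of 8 into parts ≤ 4. Let r_j(i) = number of partitions of i into parts ≤ j, for i = 0..8. r_1(i) = 1 for all i; r_j(i) = r_{j-1}(i) + r_j(i-j). Rows j = 2..4: ≤2: 1 1 2 2 3 3 4 4 5; ≤3: 1 1 2 3 4 5 7 8 10; ≤4: 1 1 2 3 5 6 9 11 15. r_4(8) = 15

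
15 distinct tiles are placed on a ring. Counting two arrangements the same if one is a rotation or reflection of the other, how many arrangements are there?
(15-1)!/2 = 87178291200/2 = 43589145600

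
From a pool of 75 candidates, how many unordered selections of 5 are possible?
C(75,5) = 75!/(5!×70!) = 17259390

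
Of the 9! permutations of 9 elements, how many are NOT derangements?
Complement of the derangements. !9 = Σ_{j=0}^{9} (-1)^j·9!/j! = 362880 - 362880 + 181440 - 60480 + 15120 - 3024 + 504 - 72 + 9 - 1 = 133496. 9! - !9 = 362880 - 133496 = 229384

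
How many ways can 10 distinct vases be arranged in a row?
10! = 3628800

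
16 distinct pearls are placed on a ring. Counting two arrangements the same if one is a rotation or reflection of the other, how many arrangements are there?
(16-1)!/2 = 1307674368000/2 = 653837184000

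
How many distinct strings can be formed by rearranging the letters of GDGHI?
5! / (2! × 1! × 1! × 1!) = 60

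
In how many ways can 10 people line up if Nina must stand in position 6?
Fix one position: (10-1)! = 362880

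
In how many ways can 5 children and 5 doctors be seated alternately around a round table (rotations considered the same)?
Fix one of the children: (5-1)! ways for the remaining children, × 5! ways for the doctors = 24 × 120 = 2880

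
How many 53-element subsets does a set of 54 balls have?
C(54,53) = 54!/(53!×1!) = 54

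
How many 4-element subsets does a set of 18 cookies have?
C(18,4) = 18!/(4!×14!) = 3060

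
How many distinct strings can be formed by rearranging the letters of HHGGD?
5! / (2! × 1! × 2!) = 30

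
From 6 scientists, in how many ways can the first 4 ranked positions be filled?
P(6,4) = 6!/(6-4)! = 360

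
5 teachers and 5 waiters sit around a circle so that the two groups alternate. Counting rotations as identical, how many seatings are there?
Fix one of the teachers: (5-1)! ways for the remaining teachers, × 5! ways for the waiters = 24 × 120 = 2880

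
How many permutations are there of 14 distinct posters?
14! = 87178291200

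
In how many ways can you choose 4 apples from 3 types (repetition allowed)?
C(4+3-1, 3-1) = C(6, 2) = 15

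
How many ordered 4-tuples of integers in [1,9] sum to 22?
Coefficient of x^22 in (x + x² + ... + x^9)^4. By inclusion-exclusion on dice exceeding 9: Σ_j (-1)^j C(4,j)·C(22-1-9j, 3) = C(4,0)·C(21,3) - C(4,1)·C(12,3) + C(4,2)·C(3,3) = 1·1330 - 4·220 + 6·1 = 456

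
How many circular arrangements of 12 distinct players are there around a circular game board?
Circular: fix one position, arrange the rest. (12-1)! = 39916800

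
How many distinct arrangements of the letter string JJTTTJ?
6! / (3! × 3!) = 20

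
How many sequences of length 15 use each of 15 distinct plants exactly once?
15! = 1307674368000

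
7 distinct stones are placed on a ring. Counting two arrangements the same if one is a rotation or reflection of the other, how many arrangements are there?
(7-1)!/2 = 720/2 = 360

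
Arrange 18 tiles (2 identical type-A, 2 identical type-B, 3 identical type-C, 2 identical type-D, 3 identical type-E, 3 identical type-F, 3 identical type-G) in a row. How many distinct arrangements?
18! / (2! × 2! × 3! × 2! × 3! × 3! × 3!) = 617512896000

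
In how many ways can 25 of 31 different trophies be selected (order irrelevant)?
C(31,25) = 31!/(25!×6!) = 736281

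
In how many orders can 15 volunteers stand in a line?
15! = 1307674368000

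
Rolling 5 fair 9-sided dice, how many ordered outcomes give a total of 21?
Coefficient of x^21 in (x + x² + ... + x^9)^5. By inclusion-exclusion on dice exceeding 9: Σ_j (-1)^j C(5,j)·C(21-1-9j, 4) = C(5,0)·C(20,4) - C(5,1)·C(11,4) = 1·4845 - 5·330 = 3195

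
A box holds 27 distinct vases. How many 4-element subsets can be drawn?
C(27,4) = 27!/(4!×23!) = 17550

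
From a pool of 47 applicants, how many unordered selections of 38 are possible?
C(47,38) = 47!/(38!×9!) = 1362649145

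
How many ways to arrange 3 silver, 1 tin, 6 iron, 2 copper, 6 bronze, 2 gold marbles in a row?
20! / (3! × 1! × 6! × 2! × 6! × 2!) = 195545750400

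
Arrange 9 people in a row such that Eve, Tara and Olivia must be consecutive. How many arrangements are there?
Treat the 3 as one block: (9-3+1)! × 3! = 5040 × 6 = 30240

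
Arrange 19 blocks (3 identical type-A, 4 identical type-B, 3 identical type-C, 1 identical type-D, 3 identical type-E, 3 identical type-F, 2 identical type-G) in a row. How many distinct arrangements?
19! / (3! × 4! × 3! × 1! × 3! × 3! × 2!) = 1955457504000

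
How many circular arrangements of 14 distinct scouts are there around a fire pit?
Circular: fix one position, arrange the rest. (14-1)! = 6227020800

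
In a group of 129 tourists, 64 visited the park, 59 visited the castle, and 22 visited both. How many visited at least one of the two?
|A∪B| = |A| + |B| - |A∩B| = 64 + 59 - 22 = 101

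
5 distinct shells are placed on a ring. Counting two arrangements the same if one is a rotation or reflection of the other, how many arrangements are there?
(5-1)!/2 = 24/2 = 12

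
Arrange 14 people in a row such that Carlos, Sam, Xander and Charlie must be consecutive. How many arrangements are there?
Treat the 4 as one block: (14-4+1)! × 4! = 39916800 × 24 = 958003200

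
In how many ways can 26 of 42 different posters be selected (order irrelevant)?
C(42,26) = 42!/(26!×16!) = 166509721602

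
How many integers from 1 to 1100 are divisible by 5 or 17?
⌊1100/5⌋ + ⌊1100/17⌋ - ⌊1100/85⌋ = 220 + 64 - 12 = 272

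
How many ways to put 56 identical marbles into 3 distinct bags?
C(56+3-1, 3-1) = C(58, 2) = 1653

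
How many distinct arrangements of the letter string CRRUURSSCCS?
11! / (2! × 3! × 3! × 3!) = 92400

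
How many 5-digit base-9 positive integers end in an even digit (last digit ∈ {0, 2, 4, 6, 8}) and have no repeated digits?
Last∈{0,2,4,6,8}. Last=0: 1680. Last nonzero: 4×7×P(7,3) = 5880. Total = 7560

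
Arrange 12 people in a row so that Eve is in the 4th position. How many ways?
Fix one position: (12-1)! = 39916800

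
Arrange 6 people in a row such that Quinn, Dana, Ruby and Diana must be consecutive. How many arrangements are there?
Treat the 4 as one block: (6-4+1)! × 4! = 6 × 24 = 144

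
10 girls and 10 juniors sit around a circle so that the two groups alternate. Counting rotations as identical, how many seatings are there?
Fix one of the girls: (10-1)! ways for the remaining girls, × 10! ways for the juniors = 362880 × 3628800 = 1316818944000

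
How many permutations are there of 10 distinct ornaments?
10! = 3628800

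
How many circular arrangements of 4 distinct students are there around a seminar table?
Circular: fix one position, arrange the rest. (4-1)! = 6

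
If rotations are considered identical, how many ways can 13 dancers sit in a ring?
Circular: fix one position, arrange the rest. (13-1)! = 479001600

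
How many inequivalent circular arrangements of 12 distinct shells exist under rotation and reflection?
(12-1)!/2 = 39916800/2 = 19958400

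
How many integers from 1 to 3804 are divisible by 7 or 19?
⌊3804/7⌋ + ⌊3804/19⌋ - ⌊3804/133⌋ = 543 + 200 - 28 = 715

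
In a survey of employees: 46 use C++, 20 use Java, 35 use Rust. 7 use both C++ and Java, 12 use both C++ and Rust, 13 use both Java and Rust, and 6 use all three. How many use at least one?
|A∪B∪C| = 46+20+35-7-12-13+6 = 75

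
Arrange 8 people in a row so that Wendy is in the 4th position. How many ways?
Fix one position: (8-1)! = 5040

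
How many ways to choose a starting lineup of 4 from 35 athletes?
C(35,4) = 35!/(4!×31!) = 52360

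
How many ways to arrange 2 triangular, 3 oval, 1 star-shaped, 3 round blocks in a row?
9! / (2! × 3! × 1! × 3!) = 5040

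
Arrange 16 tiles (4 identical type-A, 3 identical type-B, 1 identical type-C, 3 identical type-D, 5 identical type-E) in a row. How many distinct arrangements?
16! / (4! × 3! × 1! × 3! × 5!) = 201801600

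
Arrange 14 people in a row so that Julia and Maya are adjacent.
Treat as block: (14-1)! × 2! = 6227020800 × 2 = 12454041600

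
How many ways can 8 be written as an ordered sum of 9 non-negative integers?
C(8+9-1, 9-1) = C(16, 8) = 12870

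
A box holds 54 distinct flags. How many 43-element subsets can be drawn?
C(54,43) = 54!/(43!×11!) = 95722852680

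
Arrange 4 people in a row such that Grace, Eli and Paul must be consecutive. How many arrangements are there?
Treat the 3 as one block: (4-3+1)! × 3! = 2 × 6 = 12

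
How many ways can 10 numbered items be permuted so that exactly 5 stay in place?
Choose the 5 fixed points C(10,5) = 252, derange the rest: !5 = Σ_{j=0}^{5} (-1)^j·5!/j! = 120 - 120 + 60 - 20 + 5 - 1 = 44. Product = 252 × 44 = 11088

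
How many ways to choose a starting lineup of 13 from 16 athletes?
C(16,13) = 16!/(13!×3!) = 560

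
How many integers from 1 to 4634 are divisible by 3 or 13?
⌊4634/3⌋ + ⌊4634/13⌋ - ⌊4634/39⌋ = 1544 + 356 - 118 = 1782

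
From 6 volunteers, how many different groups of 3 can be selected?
C(6,3) = 6!/(3!×3!) = 20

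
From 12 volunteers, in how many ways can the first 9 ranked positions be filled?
P(12,9) = 12!/(12-9)! = 79833600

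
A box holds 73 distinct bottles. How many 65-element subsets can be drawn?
C(73,65) = 73!/(65!×8!) = 13442126049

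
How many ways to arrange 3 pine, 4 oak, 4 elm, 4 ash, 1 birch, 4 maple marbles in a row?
20! / (3! × 4! × 4! × 4! × 1! × 4!) = 1222160940000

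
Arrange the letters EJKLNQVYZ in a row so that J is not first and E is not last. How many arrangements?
By inclusion-exclusion: 9! - 2×(9-1)! + (9-2)! = 362880 - 80640 + 5040 = 287280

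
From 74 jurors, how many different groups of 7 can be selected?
C(74,7) = 74!/(7!×67!) = 1799579064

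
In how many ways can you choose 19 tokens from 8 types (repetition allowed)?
C(19+8-1, 8-1) = C(26, 7) = 657800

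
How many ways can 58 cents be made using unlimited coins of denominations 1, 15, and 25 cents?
Coefficient of x^58 in 1/(1-x^1) · 1/(1-x^15) · 1/(1-x^25). Case on j = number of 25-cent coins (j = 0..2); remainder r = 58 - 25j is made from {1,15} in ⌊r/15⌋+1 ways. r = 58, 33, 8 → 4 + 3 + 1 = 8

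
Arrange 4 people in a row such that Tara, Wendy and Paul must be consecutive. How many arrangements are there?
Treat the 3 as one block: (4-3+1)! × 3! = 2 × 6 = 12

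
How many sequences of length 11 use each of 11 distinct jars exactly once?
11! = 39916800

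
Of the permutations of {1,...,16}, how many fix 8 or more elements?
Exactly j fixed points: C(16,j)·!(16-j); sum over j ≥ 8 (derangement numbers via !m = (m-1)·(!(m-1) + !(m-2)): !0..!8 = 1, 0, 1, 2, 9, 44, 265, 1854, 14833). Σ_{j=8}^{16} C(16,j)·!(16-j) = C(16,8)·!8 + C(16,9)·!7 + C(16,10)·!6 + C(16,11)·!5 + C(16,12)·!4 + C(16,13)·!3 + C(16,14)·!2 + C(16,15)·!1 + C(16,16)·!0 = 12870·14833 + 11440·1854 + 8008·265 + 4368·44 + 1820·9 + 560·2 + 120·1 + 16·0 + 1·1 = 214442403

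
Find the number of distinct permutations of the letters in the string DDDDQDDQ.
8! / (6! × 2!) = 28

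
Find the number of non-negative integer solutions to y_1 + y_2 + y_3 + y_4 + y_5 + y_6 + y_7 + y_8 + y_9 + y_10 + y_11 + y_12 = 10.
C(10+12-1, 12-1) = C(21, 11) = 352716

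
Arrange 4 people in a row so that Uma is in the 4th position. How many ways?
Fix one position: (4-1)! = 6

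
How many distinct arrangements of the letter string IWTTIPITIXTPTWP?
15! / (2! × 3! × 4! × 5! × 1!) = 37837800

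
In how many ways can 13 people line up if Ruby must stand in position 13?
Fix one position: (13-1)! = 479001600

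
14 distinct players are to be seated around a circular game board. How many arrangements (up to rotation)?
Circular: fix one position, arrange the rest. (14-1)! = 6227020800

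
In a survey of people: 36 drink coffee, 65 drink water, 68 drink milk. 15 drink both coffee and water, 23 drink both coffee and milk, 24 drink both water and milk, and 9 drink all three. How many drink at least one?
|A∪B∪C| = 36+65+68-15-23-24+9 = 116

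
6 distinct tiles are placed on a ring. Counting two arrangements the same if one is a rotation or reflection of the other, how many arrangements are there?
(6-1)!/2 = 120/2 = 60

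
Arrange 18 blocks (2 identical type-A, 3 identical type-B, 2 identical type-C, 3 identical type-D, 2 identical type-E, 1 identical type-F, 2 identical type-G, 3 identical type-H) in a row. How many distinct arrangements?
18! / (2! × 3! × 2! × 3! × 2! × 1! × 2! × 3!) = 1852538688000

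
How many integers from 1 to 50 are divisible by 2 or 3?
⌊50/2⌋ + ⌊50/3⌋ - ⌊50/6⌋ = 25 + 16 - 8 = 33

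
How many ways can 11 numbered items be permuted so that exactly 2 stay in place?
Choose the 2 fixed points C(11,2) = 55, derange the rest: !9 = Σ_{j=0}^{9} (-1)^j·9!/j! = 362880 - 362880 + 181440 - 60480 + 15120 - 3024 + 504 - 72 + 9 - 1 = 133496. Product = 55 × 133496 = 7342280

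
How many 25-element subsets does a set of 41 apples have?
C(41,25) = 41!/(25!×16!) = 103077446706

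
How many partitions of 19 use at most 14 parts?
By conjugation, equals partitions of 19 into parts ≤ 14. Let r_j(i) = number of partitions of i into parts ≤ j, for i = 0..19. r_1(i) = 1 for all i; r_j(i) = r_{j-1}(i) + r_j(i-j). Rows j = 2..14: ≤2: 1 1 2 2 3 3 4 4 5 5 6 6 7 7 8 8 9 9 10 10; ≤3: 1 1 2 3 4 5 7 8 10 12 14 16 19 21 24 27 30 33 37 40; ≤4: 1 1 2 3 5 6 9 11 15 18 23 27 34 39 47 54 64 72 84 94; ≤5: 1 1 2 3 5 7 10 13 18 23 30 37 47 57 70 84 101 119 141 164; ≤6: 1 1 2 3 5 7 11 14 20 26 35 44 58 71 90 110 136 163 199 235; ≤7: 1 1 2 3 5 7 11 15 21 28 38 49 65 82 105 131 164 201 248 300; ≤8: 1 1 2 3 5 7 11 15 22 29 40 52 70 89 116 146 186 230 288 352; ≤9: 1 1 2 3 5 7 11 15 22 30 41 54 73 94 123 157 201 252 318 393; ≤10: 1 1 2 3 5 7 11 15 22 30 42 55 75 97 128 164 212 267 340 423; ≤11: 1 1 2 3 5 7 11 15 22 30 42 56 76 99 131 169 219 278 355 445; ≤12: 1 1 2 3 5 7 11 15 22 30 42 56 77 100 133 172 224 285 366 460; ≤13: 1 1 2 3 5 7 11 15 22 30 42 56 77 101 134 174 227 290 373 471; ≤14: 1 1 2 3 5 7 11 15 22 30 42 56 77 101 135 175 229 293 378 478. r_14(19) = 478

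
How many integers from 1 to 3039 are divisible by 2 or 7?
⌊3039/2⌋ + ⌊3039/7⌋ - ⌊3039/14⌋ = 1519 + 434 - 217 = 1736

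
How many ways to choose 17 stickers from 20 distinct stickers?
C(20,17) = 20!/(17!×3!) = 1140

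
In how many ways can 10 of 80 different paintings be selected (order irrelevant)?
C(80,10) = 80!/(10!×70!) = 1646492110120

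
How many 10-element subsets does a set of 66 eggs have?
C(66,10) = 66!/(10!×56!) = 210980549208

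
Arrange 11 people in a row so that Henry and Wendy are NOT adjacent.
Total - adjacent = 11! - (11-1)!×2 = 39916800 - 7257600 = 32659200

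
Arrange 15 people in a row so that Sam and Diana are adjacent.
Treat as block: (15-1)! × 2! = 87178291200 × 2 = 174356582400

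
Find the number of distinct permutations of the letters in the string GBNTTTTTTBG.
11! / (1! × 2! × 2! × 6!) = 13860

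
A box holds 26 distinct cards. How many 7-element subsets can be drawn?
C(26,7) = 26!/(7!×19!) = 657800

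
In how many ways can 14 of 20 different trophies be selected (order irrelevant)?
C(20,14) = 20!/(14!×6!) = 38760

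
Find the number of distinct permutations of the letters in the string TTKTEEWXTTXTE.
13! / (3! × 1! × 2! × 6! × 1!) = 720720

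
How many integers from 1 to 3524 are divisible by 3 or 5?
⌊3524/3⌋ + ⌊3524/5⌋ - ⌊3524/15⌋ = 1174 + 704 - 234 = 1644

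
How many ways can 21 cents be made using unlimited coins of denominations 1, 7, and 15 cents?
Coefficient of x^21 in 1/(1-x^1) · 1/(1-x^7) · 1/(1-x^15). Case on j = number of 15-cent coins (j = 0..1); remainder r = 21 - 15j is made from {1,7} in ⌊r/7⌋+1 ways. r = 21, 6 → 4 + 1 = 5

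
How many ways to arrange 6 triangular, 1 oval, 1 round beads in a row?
8! / (6! × 1! × 1!) = 56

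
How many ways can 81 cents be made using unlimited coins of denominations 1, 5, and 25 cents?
Coefficient of x^81 in 1/(1-x^1) · 1/(1-x^5) · 1/(1-x^25). Case on j = number of 25-cent coins (j = 0..3); remainder r = 81 - 25j is made from {1,5} in ⌊r/5⌋+1 ways. r = 81, 56, 31, 6 → 17 + 12 + 7 + 2 = 38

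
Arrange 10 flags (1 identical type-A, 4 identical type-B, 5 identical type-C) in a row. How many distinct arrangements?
10! / (1! × 4! × 5!) = 1260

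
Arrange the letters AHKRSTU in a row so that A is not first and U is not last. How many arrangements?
By inclusion-exclusion: 7! - 2×(7-1)! + (7-2)! = 5040 - 1440 + 120 = 3720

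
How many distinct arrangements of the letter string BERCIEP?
7! / (1! × 2! × 1! × 1! × 1! × 1!) = 2520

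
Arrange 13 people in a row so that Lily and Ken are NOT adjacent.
Total - adjacent = 13! - (13-1)!×2 = 6227020800 - 958003200 = 5269017600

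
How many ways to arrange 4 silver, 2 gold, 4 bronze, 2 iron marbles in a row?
12! / (4! × 2! × 4! × 2!) = 207900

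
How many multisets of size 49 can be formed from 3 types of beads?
C(49+3-1, 3-1) = C(51, 2) = 1275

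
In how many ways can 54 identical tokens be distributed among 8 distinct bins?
C(54+8-1, 8-1) = C(61, 7) = 436270780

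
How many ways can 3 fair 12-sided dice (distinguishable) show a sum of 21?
Coefficient of x^21 in (x + x² + ... + x^12)^3. By inclusion-exclusion on dice exceeding 12: Σ_j (-1)^j C(3,j)·C(21-1-12j, 2) = C(3,0)·C(20,2) - C(3,1)·C(8,2) = 1·190 - 3·28 = 106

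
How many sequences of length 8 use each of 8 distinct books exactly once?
8! = 40320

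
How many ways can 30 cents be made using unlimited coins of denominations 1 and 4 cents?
Coefficient of x^30 in 1/(1-x^1) · 1/(1-x^4). Use j coins of 4 for j = 0..⌊30/4⌋ = 7, the rest in 1s: 7 + 1 = 8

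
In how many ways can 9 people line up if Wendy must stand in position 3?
Fix one position: (9-1)! = 40320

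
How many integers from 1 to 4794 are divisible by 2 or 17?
⌊4794/2⌋ + ⌊4794/17⌋ - ⌊4794/34⌋ = 2397 + 282 - 141 = 2538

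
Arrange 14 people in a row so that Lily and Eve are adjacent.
Treat as block: (14-1)! × 2! = 6227020800 × 2 = 12454041600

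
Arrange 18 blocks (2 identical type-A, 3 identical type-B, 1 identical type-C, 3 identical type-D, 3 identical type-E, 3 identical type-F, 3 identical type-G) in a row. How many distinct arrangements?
18! / (2! × 3! × 1! × 3! × 3! × 3! × 3!) = 411675264000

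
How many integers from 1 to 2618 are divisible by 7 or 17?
⌊2618/7⌋ + ⌊2618/17⌋ - ⌊2618/119⌋ = 374 + 154 - 22 = 506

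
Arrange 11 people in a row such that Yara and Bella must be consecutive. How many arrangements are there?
Treat the 2 as one block: (11-2+1)! × 2! = 3628800 × 2 = 7257600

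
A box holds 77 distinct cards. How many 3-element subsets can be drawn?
C(77,3) = 77!/(3!×74!) = 73150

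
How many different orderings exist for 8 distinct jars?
8! = 40320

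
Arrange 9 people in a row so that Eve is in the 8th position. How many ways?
Fix one position: (9-1)! = 40320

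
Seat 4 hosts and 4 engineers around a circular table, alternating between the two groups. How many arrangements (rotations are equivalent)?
Fix one of the hosts: (4-1)! ways for the remaining hosts, × 4! ways for the engineers = 6 × 24 = 144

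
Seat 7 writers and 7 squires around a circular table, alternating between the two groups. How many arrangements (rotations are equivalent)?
Fix one of the writers: (7-1)! ways for the remaining writers, × 7! ways for the squires = 720 × 5040 = 3628800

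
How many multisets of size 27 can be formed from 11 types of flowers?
C(27+11-1, 11-1) = C(37, 10) = 348330136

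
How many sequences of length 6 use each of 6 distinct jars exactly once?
6! = 720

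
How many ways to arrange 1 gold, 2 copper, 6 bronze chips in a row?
9! / (1! × 2! × 6!) = 252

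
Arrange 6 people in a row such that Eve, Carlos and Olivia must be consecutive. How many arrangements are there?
Treat the 3 as one block: (6-3+1)! × 3! = 24 × 6 = 144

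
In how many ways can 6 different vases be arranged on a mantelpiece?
6! = 720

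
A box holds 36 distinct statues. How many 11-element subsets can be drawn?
C(36,11) = 36!/(11!×25!) = 600805296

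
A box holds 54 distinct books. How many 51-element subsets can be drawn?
C(54,51) = 54!/(51!×3!) = 24804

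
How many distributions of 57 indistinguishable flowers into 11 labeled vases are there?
C(57+11-1, 11-1) = C(67, 10) = 247994680648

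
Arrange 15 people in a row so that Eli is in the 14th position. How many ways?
Fix one position: (15-1)! = 87178291200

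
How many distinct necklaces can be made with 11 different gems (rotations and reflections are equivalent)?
(11-1)!/2 = 3628800/2 = 1814400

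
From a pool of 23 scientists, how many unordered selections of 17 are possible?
C(23,17) = 23!/(17!×6!) = 100947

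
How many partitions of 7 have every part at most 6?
Let r_j(i) = number of partitions of i into parts ≤ j, for i = 0..7. r_1(i) = 1 for all i; r_j(i) = r_{j-1}(i) + r_j(i-j). Rows j = 2..6: ≤2: 1 1 2 2 3 3 4 4; ≤3: 1 1 2 3 4 5 7 8; ≤4: 1 1 2 3 5 6 9 11; ≤5: 1 1 2 3 5 7 10 13; ≤6: 1 1 2 3 5 7 11 14. r_6(7) = 14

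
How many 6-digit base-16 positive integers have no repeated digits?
First digit: 15 choices (nonzero). Then descending: 15 × 15 × 14 × 13 × 12 × 11 = 5405400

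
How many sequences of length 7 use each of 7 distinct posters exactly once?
7! = 5040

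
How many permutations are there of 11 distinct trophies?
11! = 39916800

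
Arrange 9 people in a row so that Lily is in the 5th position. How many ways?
Fix one position: (9-1)! = 40320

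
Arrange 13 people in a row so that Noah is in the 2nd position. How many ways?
Fix one position: (13-1)! = 479001600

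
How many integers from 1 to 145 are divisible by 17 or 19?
⌊145/17⌋ + ⌊145/19⌋ - ⌊145/323⌋ = 8 + 7 - 0 = 15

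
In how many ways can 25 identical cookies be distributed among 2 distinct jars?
C(25+2-1, 2-1) = C(26, 1) = 26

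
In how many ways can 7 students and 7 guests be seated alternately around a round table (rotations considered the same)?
Fix one of the students: (7-1)! ways for the remaining students, × 7! ways for the guests = 720 × 5040 = 3628800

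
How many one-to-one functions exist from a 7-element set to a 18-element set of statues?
P(18,7) = 18!/(18-7)! = 160392960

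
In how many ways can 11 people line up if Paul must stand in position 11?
Fix one position: (11-1)! = 3628800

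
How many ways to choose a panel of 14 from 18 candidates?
C(18,14) = 18!/(14!×4!) = 3060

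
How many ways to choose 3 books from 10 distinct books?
C(10,3) = 10!/(3!×7!) = 120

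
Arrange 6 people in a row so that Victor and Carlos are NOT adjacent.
Total - adjacent = 6! - (6-1)!×2 = 720 - 240 = 480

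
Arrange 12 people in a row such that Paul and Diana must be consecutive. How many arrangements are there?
Treat the 2 as one block: (12-2+1)! × 2! = 39916800 × 2 = 79833600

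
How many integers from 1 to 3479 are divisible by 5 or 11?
⌊3479/5⌋ + ⌊3479/11⌋ - ⌊3479/55⌋ = 695 + 316 - 63 = 948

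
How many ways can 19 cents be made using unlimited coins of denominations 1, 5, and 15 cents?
Coefficient of x^19 in 1/(1-x^1) · 1/(1-x^5) · 1/(1-x^15). Case on j = number of 15-cent coins (j = 0..1); remainder r = 19 - 15j is made from {1,5} in ⌊r/5⌋+1 ways. r = 19, 4 → 4 + 1 = 5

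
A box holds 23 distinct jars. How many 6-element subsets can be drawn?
C(23,6) = 23!/(6!×17!) = 100947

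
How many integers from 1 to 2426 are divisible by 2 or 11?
⌊2426/2⌋ + ⌊2426/11⌋ - ⌊2426/22⌋ = 1213 + 220 - 110 = 1323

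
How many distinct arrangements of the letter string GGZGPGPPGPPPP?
13! / (5! × 1! × 7!) = 10296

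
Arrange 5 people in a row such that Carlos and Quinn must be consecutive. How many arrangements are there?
Treat the 2 as one block: (5-2+1)! × 2! = 24 × 2 = 48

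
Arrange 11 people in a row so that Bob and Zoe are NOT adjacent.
Total - adjacent = 11! - (11-1)!×2 = 39916800 - 7257600 = 32659200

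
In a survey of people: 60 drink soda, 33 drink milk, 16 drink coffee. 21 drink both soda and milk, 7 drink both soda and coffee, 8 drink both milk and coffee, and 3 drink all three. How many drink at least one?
|A∪B∪C| = 60+33+16-21-7-8+3 = 76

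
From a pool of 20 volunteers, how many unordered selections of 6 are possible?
C(20,6) = 20!/(6!×14!) = 38760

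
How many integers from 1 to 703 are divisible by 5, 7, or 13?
⌊703/5⌋+⌊703/7⌋+⌊703/13⌋ - ⌊703/35⌋-⌊703/65⌋-⌊703/91⌋ + ⌊703/455⌋ = 140+100+54 - 20-10-7 + 1 = 258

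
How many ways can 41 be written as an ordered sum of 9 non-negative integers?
C(41+9-1, 9-1) = C(49, 8) = 450978066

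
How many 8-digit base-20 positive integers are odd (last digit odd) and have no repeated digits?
Last∈{1,3,5,7,9,11,13,15,17,19}. Last=0: 0. Last nonzero: 10×18×P(18,6) = 2405894400. Total = 2405894400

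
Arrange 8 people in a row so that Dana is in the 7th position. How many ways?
Fix one position: (8-1)! = 5040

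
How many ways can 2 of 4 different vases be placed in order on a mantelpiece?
P(4,2) = 4!/(4-2)! = 12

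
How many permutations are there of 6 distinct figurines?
6! = 720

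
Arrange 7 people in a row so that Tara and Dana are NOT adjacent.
Total - adjacent = 7! - (7-1)!×2 = 5040 - 1440 = 3600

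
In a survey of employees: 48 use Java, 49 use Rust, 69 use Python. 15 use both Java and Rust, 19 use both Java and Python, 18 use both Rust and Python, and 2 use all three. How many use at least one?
|A∪B∪C| = 48+49+69-15-19-18+2 = 116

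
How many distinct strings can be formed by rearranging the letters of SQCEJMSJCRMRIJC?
15! / (2! × 1! × 3! × 2! × 1! × 1! × 2! × 3!) = 4540536000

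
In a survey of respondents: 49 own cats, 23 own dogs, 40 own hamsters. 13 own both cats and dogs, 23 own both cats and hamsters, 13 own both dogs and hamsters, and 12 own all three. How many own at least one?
|A∪B∪C| = 49+23+40-13-23-13+12 = 75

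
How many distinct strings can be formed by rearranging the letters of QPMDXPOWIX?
10! / (1! × 1! × 1! × 1! × 1! × 2! × 1! × 2!) = 907200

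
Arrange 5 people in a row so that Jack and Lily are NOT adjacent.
Total - adjacent = 5! - (5-1)!×2 = 120 - 48 = 72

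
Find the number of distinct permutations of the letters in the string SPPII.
5! / (2! × 2! × 1!) = 30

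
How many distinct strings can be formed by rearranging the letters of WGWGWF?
6! / (1! × 2! × 3!) = 60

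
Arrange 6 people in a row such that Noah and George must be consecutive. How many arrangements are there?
Treat the 2 as one block: (6-2+1)! × 2! = 120 × 2 = 240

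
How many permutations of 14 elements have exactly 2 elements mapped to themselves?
Choose the 2 fixed points C(14,2) = 91, derange the rest: !12 = Σ_{j=0}^{12} (-1)^j·12!/j! = 479001600 - 479001600 + 239500800 - 79833600 + 19958400 - 3991680 + 665280 - 95040 + 11880 - 1320 + 132 - 12 + 1 = 176214841. Product = 91 × 176214841 = 16035550531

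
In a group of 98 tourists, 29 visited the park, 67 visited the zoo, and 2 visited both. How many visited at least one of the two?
|A∪B| = |A| + |B| - |A∩B| = 29 + 67 - 2 = 94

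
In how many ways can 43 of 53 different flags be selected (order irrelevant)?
C(53,43) = 53!/(43!×10!) = 19499099620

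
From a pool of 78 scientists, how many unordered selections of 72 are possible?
C(78,72) = 78!/(72!×6!) = 256851595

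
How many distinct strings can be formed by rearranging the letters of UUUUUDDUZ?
9! / (6! × 2! × 1!) = 252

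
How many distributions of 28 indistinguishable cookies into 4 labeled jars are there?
C(28+4-1, 4-1) = C(31, 3) = 4495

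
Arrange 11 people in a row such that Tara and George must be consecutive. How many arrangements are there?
Treat the 2 as one block: (11-2+1)! × 2! = 3628800 × 2 = 7257600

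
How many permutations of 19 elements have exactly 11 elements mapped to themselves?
Choose the 11 fixed points C(19,11) = 75582, derange the rest: !8 = Σ_{j=0}^{8} (-1)^j·8!/j! = 40320 - 40320 + 20160 - 6720 + 1680 - 336 + 56 - 8 + 1 = 14833. Product = 75582 × 14833 = 1121107806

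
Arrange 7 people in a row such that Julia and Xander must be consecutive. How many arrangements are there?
Treat the 2 as one block: (7-2+1)! × 2! = 720 × 2 = 1440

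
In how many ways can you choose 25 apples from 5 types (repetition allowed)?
C(25+5-1, 5-1) = C(29, 4) = 23751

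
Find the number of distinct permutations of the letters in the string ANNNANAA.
8! / (4! × 4!) = 70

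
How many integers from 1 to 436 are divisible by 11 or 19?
⌊436/11⌋ + ⌊436/19⌋ - ⌊436/209⌋ = 39 + 22 - 2 = 59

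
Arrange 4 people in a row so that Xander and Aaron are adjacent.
Treat as block: (4-1)! × 2! = 6 × 2 = 12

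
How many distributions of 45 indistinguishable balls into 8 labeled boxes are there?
C(45+8-1, 8-1) = C(52, 7) = 133784560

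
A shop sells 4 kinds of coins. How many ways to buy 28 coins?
C(28+4-1, 4-1) = C(31, 3) = 4495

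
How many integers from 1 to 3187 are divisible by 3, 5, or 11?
⌊3187/3⌋+⌊3187/5⌋+⌊3187/11⌋ - ⌊3187/15⌋-⌊3187/33⌋-⌊3187/55⌋ + ⌊3187/165⌋ = 1062+637+289 - 212-96-57 + 19 = 1642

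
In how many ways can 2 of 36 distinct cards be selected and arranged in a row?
P(36,2) = 36!/(36-2)! = 1260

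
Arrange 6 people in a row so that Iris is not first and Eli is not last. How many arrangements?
By inclusion-exclusion: 6! - 2×(6-1)! + (6-2)! = 720 - 240 + 24 = 504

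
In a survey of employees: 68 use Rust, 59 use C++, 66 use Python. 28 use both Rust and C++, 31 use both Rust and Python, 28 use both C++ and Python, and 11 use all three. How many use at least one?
|A∪B∪C| = 68+59+66-28-31-28+11 = 117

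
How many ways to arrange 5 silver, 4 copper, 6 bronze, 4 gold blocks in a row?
19! / (5! × 4! × 6! × 4!) = 2444321880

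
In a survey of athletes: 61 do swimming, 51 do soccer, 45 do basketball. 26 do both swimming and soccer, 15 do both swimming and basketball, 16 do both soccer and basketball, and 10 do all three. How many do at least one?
|A∪B∪C| = 61+51+45-26-15-16+10 = 110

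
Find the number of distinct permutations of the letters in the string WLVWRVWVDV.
10! / (1! × 4! × 3! × 1! × 1!) = 25200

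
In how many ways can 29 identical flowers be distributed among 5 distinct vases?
C(29+5-1, 5-1) = C(33, 4) = 40920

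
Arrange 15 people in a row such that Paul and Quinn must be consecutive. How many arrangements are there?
Treat the 2 as one block: (15-2+1)! × 2! = 87178291200 × 2 = 174356582400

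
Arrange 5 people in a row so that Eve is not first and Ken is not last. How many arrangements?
By inclusion-exclusion: 5! - 2×(5-1)! + (5-2)! = 120 - 48 + 6 = 78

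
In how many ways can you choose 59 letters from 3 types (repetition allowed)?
C(59+3-1, 3-1) = C(61, 2) = 1830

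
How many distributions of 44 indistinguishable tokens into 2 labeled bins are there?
C(44+2-1, 2-1) = C(45, 1) = 45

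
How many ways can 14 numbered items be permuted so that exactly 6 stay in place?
Choose the 6 fixed points C(14,6) = 3003, derange the rest: !8 = Σ_{j=0}^{8} (-1)^j·8!/j! = 40320 - 40320 + 20160 - 6720 + 1680 - 336 + 56 - 8 + 1 = 14833. Product = 3003 × 14833 = 44543499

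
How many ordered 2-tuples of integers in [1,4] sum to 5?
Coefficient of x^5 in (x + x² + ... + x^4)^2. By inclusion-exclusion on dice exceeding 4: Σ_j (-1)^j C(2,j)·C(5-1-4j, 1) = C(2,0)·C(4,1) = 1·4 = 4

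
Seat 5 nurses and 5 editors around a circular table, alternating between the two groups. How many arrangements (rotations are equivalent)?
Fix one of the nurses: (5-1)! ways for the remaining nurses, × 5! ways for the editors = 24 × 120 = 2880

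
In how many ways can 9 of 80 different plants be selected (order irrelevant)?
C(80,9) = 80!/(9!×71!) = 231900297200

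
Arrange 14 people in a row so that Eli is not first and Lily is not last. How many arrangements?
By inclusion-exclusion: 14! - 2×(14-1)! + (14-2)! = 87178291200 - 12454041600 + 479001600 = 75203251200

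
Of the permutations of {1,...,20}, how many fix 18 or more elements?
Exactly j fixed points: C(20,j)·!(20-j); sum over j ≥ 18 (derangement numbers via !m = (m-1)·(!(m-1) + !(m-2)): !0..!2 = 1, 0, 1). Σ_{j=18}^{20} C(20,j)·!(20-j) = C(20,18)·!2 + C(20,19)·!1 + C(20,20)·!0 = 190·1 + 20·0 + 1·1 = 191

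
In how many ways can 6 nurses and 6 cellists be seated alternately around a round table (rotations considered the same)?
Fix one of the nurses: (6-1)! ways for the remaining nurses, × 6! ways for the cellists = 120 × 720 = 86400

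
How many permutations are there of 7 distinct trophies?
7! = 5040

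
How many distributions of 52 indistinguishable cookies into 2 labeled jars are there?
C(52+2-1, 2-1) = C(53, 1) = 53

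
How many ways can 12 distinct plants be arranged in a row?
12! = 479001600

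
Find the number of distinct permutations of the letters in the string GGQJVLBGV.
9! / (1! × 1! × 2! × 1! × 1! × 3!) = 30240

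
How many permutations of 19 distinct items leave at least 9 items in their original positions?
Exactly j fixed points: C(19,j)·!(19-j); sum over j ≥ 9 (derangement numbers via !m = (m-1)·(!(m-1) + !(m-2)): !0..!10 = 1, 0, 1, 2, 9, 44, 265, 1854, 14833, 133496, 1334961). Σ_{j=9}^{19} C(19,j)·!(19-j) = C(19,9)·!10 + C(19,10)·!9 + C(19,11)·!8 + C(19,12)·!7 + C(19,13)·!6 + C(19,14)·!5 + C(19,15)·!4 + C(19,16)·!3 + C(19,17)·!2 + C(19,18)·!1 + C(19,19)·!0 = 92378·1334961 + 92378·133496 + 75582·14833 + 50388·1854 + 27132·265 + 11628·44 + 3876·9 + 969·2 + 171·1 + 19·0 + 1·1 = 136875386510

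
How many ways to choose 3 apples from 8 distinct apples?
C(8,3) = 8!/(3!×5!) = 56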